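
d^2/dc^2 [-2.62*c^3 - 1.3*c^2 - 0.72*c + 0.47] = -15.72*c - 2.6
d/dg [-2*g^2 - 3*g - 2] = -4*g - 3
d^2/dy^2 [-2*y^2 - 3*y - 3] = -4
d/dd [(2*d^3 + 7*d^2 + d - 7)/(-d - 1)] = (-4*d^3 - 13*d^2 - 14*d - 8)/(d^2 + 2*d + 1)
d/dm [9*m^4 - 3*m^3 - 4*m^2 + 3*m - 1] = 36*m^3 - 9*m^2 - 8*m + 3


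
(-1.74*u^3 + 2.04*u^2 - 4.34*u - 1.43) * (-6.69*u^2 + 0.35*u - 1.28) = 11.6406*u^5 - 14.2566*u^4 + 31.9758*u^3 + 5.4365*u^2 + 5.0547*u + 1.8304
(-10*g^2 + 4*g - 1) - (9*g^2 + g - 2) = -19*g^2 + 3*g + 1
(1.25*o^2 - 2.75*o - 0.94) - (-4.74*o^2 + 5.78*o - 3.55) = 5.99*o^2 - 8.53*o + 2.61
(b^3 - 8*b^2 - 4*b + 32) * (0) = 0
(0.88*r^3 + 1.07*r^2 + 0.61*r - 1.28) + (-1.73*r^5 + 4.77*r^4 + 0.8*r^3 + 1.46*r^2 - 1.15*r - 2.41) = -1.73*r^5 + 4.77*r^4 + 1.68*r^3 + 2.53*r^2 - 0.54*r - 3.69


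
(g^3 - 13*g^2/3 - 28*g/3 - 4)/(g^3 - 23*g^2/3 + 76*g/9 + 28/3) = 3*(g + 1)/(3*g - 7)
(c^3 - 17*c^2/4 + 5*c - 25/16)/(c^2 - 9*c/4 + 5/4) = (c^2 - 3*c + 5/4)/(c - 1)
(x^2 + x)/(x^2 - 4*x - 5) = x/(x - 5)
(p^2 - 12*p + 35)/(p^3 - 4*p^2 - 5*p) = (p - 7)/(p*(p + 1))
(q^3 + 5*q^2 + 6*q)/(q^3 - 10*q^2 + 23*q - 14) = q*(q^2 + 5*q + 6)/(q^3 - 10*q^2 + 23*q - 14)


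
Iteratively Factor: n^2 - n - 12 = (n + 3)*(n - 4)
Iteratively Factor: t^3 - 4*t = (t + 2)*(t^2 - 2*t) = t*(t + 2)*(t - 2)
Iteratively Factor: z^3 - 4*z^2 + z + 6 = (z - 3)*(z^2 - z - 2) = (z - 3)*(z + 1)*(z - 2)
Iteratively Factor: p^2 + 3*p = (p)*(p + 3)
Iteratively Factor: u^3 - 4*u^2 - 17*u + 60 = (u + 4)*(u^2 - 8*u + 15) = (u - 3)*(u + 4)*(u - 5)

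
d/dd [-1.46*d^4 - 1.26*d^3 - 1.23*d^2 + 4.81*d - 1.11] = -5.84*d^3 - 3.78*d^2 - 2.46*d + 4.81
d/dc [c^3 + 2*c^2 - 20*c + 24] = 3*c^2 + 4*c - 20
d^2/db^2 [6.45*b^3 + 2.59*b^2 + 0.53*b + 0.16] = 38.7*b + 5.18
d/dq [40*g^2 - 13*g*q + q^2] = -13*g + 2*q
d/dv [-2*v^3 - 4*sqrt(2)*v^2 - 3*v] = -6*v^2 - 8*sqrt(2)*v - 3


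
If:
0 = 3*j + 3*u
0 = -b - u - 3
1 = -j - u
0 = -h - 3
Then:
No Solution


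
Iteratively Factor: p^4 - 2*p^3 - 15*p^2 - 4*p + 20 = (p + 2)*(p^3 - 4*p^2 - 7*p + 10) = (p - 5)*(p + 2)*(p^2 + p - 2) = (p - 5)*(p + 2)^2*(p - 1)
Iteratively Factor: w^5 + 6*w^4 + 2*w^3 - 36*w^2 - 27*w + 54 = (w + 3)*(w^4 + 3*w^3 - 7*w^2 - 15*w + 18) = (w - 1)*(w + 3)*(w^3 + 4*w^2 - 3*w - 18) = (w - 2)*(w - 1)*(w + 3)*(w^2 + 6*w + 9) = (w - 2)*(w - 1)*(w + 3)^2*(w + 3)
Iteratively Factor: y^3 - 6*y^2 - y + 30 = (y - 3)*(y^2 - 3*y - 10) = (y - 3)*(y + 2)*(y - 5)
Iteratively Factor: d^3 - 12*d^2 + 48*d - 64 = (d - 4)*(d^2 - 8*d + 16) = (d - 4)^2*(d - 4)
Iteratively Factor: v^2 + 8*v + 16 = (v + 4)*(v + 4)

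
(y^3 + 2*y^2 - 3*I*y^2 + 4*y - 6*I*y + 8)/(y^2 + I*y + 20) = (y^2 + y*(2 + I) + 2*I)/(y + 5*I)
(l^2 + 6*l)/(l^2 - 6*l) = (l + 6)/(l - 6)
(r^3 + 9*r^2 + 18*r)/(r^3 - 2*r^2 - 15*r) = (r + 6)/(r - 5)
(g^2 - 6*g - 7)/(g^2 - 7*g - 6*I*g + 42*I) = (g + 1)/(g - 6*I)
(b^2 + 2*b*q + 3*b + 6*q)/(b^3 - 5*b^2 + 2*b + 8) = (b^2 + 2*b*q + 3*b + 6*q)/(b^3 - 5*b^2 + 2*b + 8)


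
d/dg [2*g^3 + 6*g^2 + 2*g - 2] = 6*g^2 + 12*g + 2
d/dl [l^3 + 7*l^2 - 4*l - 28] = 3*l^2 + 14*l - 4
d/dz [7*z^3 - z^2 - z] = 21*z^2 - 2*z - 1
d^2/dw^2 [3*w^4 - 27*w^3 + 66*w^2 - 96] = 36*w^2 - 162*w + 132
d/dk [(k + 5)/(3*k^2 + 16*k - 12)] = (3*k^2 + 16*k - 2*(k + 5)*(3*k + 8) - 12)/(3*k^2 + 16*k - 12)^2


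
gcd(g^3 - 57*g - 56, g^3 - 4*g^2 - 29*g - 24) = g^2 - 7*g - 8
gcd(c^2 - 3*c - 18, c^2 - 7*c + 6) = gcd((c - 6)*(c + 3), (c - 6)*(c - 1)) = c - 6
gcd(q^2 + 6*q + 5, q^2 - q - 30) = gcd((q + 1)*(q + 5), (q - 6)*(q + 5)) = q + 5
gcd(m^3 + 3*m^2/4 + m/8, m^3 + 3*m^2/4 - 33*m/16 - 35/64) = m + 1/4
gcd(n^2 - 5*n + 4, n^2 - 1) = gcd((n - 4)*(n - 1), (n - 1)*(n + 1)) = n - 1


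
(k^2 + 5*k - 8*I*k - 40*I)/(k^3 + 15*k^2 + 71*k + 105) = (k - 8*I)/(k^2 + 10*k + 21)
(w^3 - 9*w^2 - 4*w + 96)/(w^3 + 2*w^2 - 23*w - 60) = (w^2 - 12*w + 32)/(w^2 - w - 20)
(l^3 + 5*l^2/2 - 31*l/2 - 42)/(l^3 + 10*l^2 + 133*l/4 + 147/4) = 2*(l - 4)/(2*l + 7)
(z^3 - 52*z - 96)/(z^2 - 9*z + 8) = (z^2 + 8*z + 12)/(z - 1)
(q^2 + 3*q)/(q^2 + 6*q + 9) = q/(q + 3)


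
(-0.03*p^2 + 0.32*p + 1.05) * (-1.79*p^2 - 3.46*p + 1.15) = 0.0537*p^4 - 0.469*p^3 - 3.0212*p^2 - 3.265*p + 1.2075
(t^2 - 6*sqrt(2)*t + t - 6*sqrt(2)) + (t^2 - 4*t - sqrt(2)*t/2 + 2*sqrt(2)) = 2*t^2 - 13*sqrt(2)*t/2 - 3*t - 4*sqrt(2)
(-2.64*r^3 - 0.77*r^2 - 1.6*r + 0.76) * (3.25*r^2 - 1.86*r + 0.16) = -8.58*r^5 + 2.4079*r^4 - 4.1902*r^3 + 5.3228*r^2 - 1.6696*r + 0.1216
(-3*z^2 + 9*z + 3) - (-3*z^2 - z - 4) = 10*z + 7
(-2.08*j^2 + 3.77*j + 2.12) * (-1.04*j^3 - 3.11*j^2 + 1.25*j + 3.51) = 2.1632*j^5 + 2.548*j^4 - 16.5295*j^3 - 9.1815*j^2 + 15.8827*j + 7.4412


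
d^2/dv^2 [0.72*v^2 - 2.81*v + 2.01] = 1.44000000000000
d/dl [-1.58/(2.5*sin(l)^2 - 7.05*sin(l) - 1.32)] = (7.9*sin(l) - 11.139)*cos(l)/(-2.5*sin(l)^2 + 7.05*sin(l) + 1.32)^2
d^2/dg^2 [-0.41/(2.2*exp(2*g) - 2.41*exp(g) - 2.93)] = ((3.608*exp(g) - 0.9881)*(-2.2*exp(2*g) + 2.41*exp(g) + 2.93) + 0.41*(4.4*exp(g) - 2.41)*(8.8*exp(g) - 4.82)*exp(g))*exp(g)/(-2.2*exp(2*g) + 2.41*exp(g) + 2.93)^3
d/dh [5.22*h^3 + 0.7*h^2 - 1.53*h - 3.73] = 15.66*h^2 + 1.4*h - 1.53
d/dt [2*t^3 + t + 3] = 6*t^2 + 1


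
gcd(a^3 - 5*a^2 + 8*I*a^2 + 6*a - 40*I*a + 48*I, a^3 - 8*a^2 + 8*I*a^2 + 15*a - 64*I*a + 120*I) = a^2 + a*(-3 + 8*I) - 24*I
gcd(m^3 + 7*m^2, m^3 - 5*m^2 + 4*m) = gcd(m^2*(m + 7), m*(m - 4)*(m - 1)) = m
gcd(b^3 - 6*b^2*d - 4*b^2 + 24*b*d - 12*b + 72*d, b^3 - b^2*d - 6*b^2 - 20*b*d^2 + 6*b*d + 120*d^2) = b - 6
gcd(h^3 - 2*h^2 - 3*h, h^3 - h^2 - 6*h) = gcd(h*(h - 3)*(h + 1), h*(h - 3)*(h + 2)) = h^2 - 3*h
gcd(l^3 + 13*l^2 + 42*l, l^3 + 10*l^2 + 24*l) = l^2 + 6*l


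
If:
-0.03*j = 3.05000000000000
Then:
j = -101.67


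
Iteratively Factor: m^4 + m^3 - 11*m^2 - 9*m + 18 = (m - 1)*(m^3 + 2*m^2 - 9*m - 18) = (m - 1)*(m + 3)*(m^2 - m - 6) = (m - 1)*(m + 2)*(m + 3)*(m - 3)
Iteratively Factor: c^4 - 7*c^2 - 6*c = (c + 2)*(c^3 - 2*c^2 - 3*c) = c*(c + 2)*(c^2 - 2*c - 3) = c*(c - 3)*(c + 2)*(c + 1)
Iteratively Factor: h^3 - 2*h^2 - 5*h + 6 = (h + 2)*(h^2 - 4*h + 3) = (h - 3)*(h + 2)*(h - 1)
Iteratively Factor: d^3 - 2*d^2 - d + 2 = (d - 1)*(d^2 - d - 2) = (d - 2)*(d - 1)*(d + 1)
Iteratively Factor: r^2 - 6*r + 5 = (r - 1)*(r - 5)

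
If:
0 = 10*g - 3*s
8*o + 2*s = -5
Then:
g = 3*s/10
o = -s/4 - 5/8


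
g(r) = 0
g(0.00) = 0.00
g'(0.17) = 0.00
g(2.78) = 0.00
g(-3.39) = 0.00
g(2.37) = 0.00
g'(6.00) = 0.00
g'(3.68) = 0.00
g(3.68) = 0.00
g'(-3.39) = 0.00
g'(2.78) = 0.00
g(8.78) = 0.00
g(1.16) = 0.00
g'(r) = 0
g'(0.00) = 0.00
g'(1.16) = 0.00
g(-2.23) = 0.00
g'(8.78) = 0.00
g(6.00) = 0.00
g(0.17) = 0.00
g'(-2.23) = 0.00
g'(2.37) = 0.00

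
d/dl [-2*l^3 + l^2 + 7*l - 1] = -6*l^2 + 2*l + 7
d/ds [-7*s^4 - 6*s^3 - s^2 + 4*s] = -28*s^3 - 18*s^2 - 2*s + 4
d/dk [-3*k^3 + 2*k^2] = k*(4 - 9*k)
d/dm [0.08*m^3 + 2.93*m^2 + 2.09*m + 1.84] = 0.24*m^2 + 5.86*m + 2.09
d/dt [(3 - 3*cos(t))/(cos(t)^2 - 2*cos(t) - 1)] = 3*(sin(t)^2 + 2*cos(t) - 4)*sin(t)/(sin(t)^2 + 2*cos(t))^2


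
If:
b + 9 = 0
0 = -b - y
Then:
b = -9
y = 9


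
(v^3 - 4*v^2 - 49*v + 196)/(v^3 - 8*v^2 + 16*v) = (v^2 - 49)/(v*(v - 4))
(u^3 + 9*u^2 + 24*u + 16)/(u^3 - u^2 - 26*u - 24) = (u + 4)/(u - 6)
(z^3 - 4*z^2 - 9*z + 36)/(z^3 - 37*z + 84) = (z + 3)/(z + 7)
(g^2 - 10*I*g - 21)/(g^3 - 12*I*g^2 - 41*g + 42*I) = 1/(g - 2*I)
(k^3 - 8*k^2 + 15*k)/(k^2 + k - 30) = k*(k - 3)/(k + 6)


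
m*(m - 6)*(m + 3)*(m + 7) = m^4 + 4*m^3 - 39*m^2 - 126*m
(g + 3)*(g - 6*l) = g^2 - 6*g*l + 3*g - 18*l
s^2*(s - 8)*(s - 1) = s^4 - 9*s^3 + 8*s^2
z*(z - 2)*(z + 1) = z^3 - z^2 - 2*z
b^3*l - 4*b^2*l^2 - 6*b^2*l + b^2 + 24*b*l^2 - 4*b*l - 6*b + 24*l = (b - 6)*(b - 4*l)*(b*l + 1)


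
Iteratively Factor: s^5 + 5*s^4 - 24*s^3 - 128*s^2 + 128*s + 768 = (s - 3)*(s^4 + 8*s^3 - 128*s - 256) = (s - 3)*(s + 4)*(s^3 + 4*s^2 - 16*s - 64) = (s - 4)*(s - 3)*(s + 4)*(s^2 + 8*s + 16) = (s - 4)*(s - 3)*(s + 4)^2*(s + 4)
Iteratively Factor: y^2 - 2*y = (y)*(y - 2)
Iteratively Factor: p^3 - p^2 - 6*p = (p - 3)*(p^2 + 2*p) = p*(p - 3)*(p + 2)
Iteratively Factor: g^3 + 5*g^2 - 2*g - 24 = (g + 4)*(g^2 + g - 6) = (g + 3)*(g + 4)*(g - 2)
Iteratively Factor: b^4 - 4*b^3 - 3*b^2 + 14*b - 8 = (b + 2)*(b^3 - 6*b^2 + 9*b - 4) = (b - 1)*(b + 2)*(b^2 - 5*b + 4) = (b - 4)*(b - 1)*(b + 2)*(b - 1)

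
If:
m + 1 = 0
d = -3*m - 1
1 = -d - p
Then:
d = 2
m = -1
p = -3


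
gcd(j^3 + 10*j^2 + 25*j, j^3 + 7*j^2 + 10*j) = j^2 + 5*j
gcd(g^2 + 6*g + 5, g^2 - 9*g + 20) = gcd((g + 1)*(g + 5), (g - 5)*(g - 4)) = 1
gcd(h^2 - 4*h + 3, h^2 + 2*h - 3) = h - 1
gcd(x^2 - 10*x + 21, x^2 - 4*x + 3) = x - 3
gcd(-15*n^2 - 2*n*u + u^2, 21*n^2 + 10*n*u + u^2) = 3*n + u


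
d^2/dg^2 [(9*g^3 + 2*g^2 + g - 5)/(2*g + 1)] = 2*(36*g^3 + 54*g^2 + 27*g - 20)/(8*g^3 + 12*g^2 + 6*g + 1)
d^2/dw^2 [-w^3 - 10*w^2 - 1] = -6*w - 20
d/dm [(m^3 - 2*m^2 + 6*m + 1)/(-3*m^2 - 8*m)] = (-3*m^4 - 16*m^3 + 34*m^2 + 6*m + 8)/(m^2*(9*m^2 + 48*m + 64))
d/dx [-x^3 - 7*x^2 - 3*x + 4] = -3*x^2 - 14*x - 3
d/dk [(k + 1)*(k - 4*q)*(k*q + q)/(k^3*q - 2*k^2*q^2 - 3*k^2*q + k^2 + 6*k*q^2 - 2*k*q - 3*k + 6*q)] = q*(k + 1)*((k + 1)*(k - 4*q)*(-3*k^2*q + 4*k*q^2 + 6*k*q - 2*k - 6*q^2 + 2*q + 3) + (3*k - 8*q + 1)*(k^3*q - 2*k^2*q^2 - 3*k^2*q + k^2 + 6*k*q^2 - 2*k*q - 3*k + 6*q))/(k^3*q - 2*k^2*q^2 - 3*k^2*q + k^2 + 6*k*q^2 - 2*k*q - 3*k + 6*q)^2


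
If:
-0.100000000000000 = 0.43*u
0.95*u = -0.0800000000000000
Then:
No Solution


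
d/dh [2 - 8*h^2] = -16*h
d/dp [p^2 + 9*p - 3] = 2*p + 9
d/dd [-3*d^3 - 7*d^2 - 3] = d*(-9*d - 14)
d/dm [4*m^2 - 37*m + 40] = 8*m - 37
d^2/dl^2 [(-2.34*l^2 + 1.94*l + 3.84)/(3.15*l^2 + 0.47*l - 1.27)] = (45.42804*l^3 + 172.44738*l^2 + 80.67654*l + 27.187952)/(31.255875*l^6 + 13.990725*l^5 - 35.71722*l^4 - 11.177587*l^3 + 14.400276*l^2 + 2.274189*l - 2.048383)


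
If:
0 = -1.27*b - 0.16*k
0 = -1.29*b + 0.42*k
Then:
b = 0.00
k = 0.00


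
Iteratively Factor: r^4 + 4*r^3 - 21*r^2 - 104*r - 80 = (r + 4)*(r^3 - 21*r - 20) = (r - 5)*(r + 4)*(r^2 + 5*r + 4) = (r - 5)*(r + 4)^2*(r + 1)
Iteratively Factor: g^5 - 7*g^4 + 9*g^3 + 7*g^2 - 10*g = (g - 1)*(g^4 - 6*g^3 + 3*g^2 + 10*g) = (g - 1)*(g + 1)*(g^3 - 7*g^2 + 10*g) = g*(g - 1)*(g + 1)*(g^2 - 7*g + 10) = g*(g - 2)*(g - 1)*(g + 1)*(g - 5)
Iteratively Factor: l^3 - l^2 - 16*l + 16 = (l - 1)*(l^2 - 16) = (l - 1)*(l + 4)*(l - 4)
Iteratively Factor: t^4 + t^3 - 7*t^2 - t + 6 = (t - 1)*(t^3 + 2*t^2 - 5*t - 6) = (t - 1)*(t + 1)*(t^2 + t - 6) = (t - 1)*(t + 1)*(t + 3)*(t - 2)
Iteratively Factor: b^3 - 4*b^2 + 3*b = (b - 1)*(b^2 - 3*b) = b*(b - 1)*(b - 3)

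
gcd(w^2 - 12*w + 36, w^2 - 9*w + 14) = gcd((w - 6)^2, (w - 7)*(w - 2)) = 1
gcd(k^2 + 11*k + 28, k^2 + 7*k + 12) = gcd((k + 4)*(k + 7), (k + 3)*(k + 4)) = k + 4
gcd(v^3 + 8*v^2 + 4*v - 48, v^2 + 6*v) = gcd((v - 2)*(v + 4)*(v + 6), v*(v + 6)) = v + 6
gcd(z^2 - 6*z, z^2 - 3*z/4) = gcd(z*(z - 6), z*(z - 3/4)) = z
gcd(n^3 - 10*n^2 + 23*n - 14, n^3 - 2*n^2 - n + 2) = n^2 - 3*n + 2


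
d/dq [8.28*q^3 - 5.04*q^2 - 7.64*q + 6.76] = 24.84*q^2 - 10.08*q - 7.64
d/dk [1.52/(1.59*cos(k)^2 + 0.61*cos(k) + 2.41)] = (4.8336*cos(k) + 0.9272)*sin(k)/(1.59*cos(k)^2 + 0.61*cos(k) + 2.41)^2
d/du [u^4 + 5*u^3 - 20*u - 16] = 4*u^3 + 15*u^2 - 20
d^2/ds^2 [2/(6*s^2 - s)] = 4*(-6*s*(6*s - 1) + (12*s - 1)^2)/(s^3*(6*s - 1)^3)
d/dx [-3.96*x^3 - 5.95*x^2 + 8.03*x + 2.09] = -11.88*x^2 - 11.9*x + 8.03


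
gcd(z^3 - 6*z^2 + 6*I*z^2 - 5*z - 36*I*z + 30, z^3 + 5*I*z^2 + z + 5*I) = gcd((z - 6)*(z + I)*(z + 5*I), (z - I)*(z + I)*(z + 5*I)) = z^2 + 6*I*z - 5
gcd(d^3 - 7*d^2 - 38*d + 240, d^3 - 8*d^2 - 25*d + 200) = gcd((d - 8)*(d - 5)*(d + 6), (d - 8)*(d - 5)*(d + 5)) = d^2 - 13*d + 40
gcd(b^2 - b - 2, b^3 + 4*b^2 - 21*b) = 1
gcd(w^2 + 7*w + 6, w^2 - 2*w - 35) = 1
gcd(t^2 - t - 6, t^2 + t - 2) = t + 2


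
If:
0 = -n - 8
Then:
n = -8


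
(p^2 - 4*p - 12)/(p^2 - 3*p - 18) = (p + 2)/(p + 3)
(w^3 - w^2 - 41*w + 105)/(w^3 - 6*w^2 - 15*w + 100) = (w^2 + 4*w - 21)/(w^2 - w - 20)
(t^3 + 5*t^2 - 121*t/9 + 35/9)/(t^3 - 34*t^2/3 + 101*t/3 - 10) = (3*t^2 + 16*t - 35)/(3*(t^2 - 11*t + 30))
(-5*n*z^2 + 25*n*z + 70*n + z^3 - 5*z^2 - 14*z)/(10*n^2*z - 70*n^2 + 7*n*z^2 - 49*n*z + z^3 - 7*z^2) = (-5*n*z - 10*n + z^2 + 2*z)/(10*n^2 + 7*n*z + z^2)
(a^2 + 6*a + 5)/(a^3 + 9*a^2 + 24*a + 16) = (a + 5)/(a^2 + 8*a + 16)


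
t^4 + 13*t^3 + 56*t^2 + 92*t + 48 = (t + 1)*(t + 2)*(t + 4)*(t + 6)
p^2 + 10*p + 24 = (p + 4)*(p + 6)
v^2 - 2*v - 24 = (v - 6)*(v + 4)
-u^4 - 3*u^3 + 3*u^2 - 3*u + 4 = (u + 4)*(u - I)*(-I*u + 1)*(-I*u + I)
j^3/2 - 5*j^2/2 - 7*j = j*(j/2 + 1)*(j - 7)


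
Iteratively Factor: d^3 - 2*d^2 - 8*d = (d)*(d^2 - 2*d - 8) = d*(d - 4)*(d + 2)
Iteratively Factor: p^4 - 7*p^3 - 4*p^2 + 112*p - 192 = (p - 3)*(p^3 - 4*p^2 - 16*p + 64) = (p - 3)*(p + 4)*(p^2 - 8*p + 16) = (p - 4)*(p - 3)*(p + 4)*(p - 4)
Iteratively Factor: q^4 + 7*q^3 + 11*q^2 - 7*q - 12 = (q + 3)*(q^3 + 4*q^2 - q - 4) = (q + 3)*(q + 4)*(q^2 - 1) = (q - 1)*(q + 3)*(q + 4)*(q + 1)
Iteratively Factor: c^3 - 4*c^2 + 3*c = (c - 1)*(c^2 - 3*c) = (c - 3)*(c - 1)*(c)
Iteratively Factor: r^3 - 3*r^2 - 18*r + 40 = (r - 5)*(r^2 + 2*r - 8) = (r - 5)*(r - 2)*(r + 4)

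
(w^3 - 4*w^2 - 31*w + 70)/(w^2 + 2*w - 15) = (w^2 - 9*w + 14)/(w - 3)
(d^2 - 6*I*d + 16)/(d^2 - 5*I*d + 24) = (d + 2*I)/(d + 3*I)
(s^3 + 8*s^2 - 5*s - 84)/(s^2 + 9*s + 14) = (s^2 + s - 12)/(s + 2)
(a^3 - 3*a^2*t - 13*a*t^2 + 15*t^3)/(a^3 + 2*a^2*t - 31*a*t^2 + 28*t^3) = (-a^2 + 2*a*t + 15*t^2)/(-a^2 - 3*a*t + 28*t^2)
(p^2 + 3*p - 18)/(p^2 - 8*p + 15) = (p + 6)/(p - 5)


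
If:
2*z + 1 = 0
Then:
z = -1/2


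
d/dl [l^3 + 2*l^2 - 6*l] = 3*l^2 + 4*l - 6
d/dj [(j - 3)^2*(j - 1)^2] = 4*(j - 3)*(j - 2)*(j - 1)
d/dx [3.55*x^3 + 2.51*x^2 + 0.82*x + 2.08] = 10.65*x^2 + 5.02*x + 0.82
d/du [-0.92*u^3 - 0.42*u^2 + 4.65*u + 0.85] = -2.76*u^2 - 0.84*u + 4.65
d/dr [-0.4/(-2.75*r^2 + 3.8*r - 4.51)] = (1.52 - 2.2*r)/(2.75*r^2 - 3.8*r + 4.51)^2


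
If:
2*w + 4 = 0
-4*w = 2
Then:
No Solution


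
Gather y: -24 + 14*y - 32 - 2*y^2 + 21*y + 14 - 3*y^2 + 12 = -5*y^2 + 35*y - 30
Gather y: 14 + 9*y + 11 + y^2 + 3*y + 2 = y^2 + 12*y + 27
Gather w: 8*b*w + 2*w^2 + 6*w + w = 2*w^2 + w*(8*b + 7)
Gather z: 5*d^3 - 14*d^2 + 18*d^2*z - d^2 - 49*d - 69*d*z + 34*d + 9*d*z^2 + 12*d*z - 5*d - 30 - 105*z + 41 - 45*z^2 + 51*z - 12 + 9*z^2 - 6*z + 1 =5*d^3 - 15*d^2 - 20*d + z^2*(9*d - 36) + z*(18*d^2 - 57*d - 60)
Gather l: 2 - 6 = -4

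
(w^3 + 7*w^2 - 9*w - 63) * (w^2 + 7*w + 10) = w^5 + 14*w^4 + 50*w^3 - 56*w^2 - 531*w - 630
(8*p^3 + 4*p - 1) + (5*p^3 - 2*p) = 13*p^3 + 2*p - 1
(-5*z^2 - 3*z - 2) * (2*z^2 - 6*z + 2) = -10*z^4 + 24*z^3 + 4*z^2 + 6*z - 4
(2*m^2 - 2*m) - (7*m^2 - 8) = -5*m^2 - 2*m + 8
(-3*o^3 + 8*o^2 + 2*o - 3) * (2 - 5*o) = 15*o^4 - 46*o^3 + 6*o^2 + 19*o - 6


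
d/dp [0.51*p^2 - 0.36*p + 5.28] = 1.02*p - 0.36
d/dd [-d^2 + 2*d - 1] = 2 - 2*d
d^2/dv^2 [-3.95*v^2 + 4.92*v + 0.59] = -7.90000000000000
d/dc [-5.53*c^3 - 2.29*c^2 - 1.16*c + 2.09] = -16.59*c^2 - 4.58*c - 1.16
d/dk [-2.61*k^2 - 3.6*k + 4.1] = -5.22*k - 3.6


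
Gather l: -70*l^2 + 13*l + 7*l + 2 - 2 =-70*l^2 + 20*l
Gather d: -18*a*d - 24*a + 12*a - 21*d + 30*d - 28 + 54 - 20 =-12*a + d*(9 - 18*a) + 6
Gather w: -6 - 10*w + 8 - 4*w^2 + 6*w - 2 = -4*w^2 - 4*w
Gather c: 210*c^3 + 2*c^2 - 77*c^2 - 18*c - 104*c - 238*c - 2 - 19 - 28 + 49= 210*c^3 - 75*c^2 - 360*c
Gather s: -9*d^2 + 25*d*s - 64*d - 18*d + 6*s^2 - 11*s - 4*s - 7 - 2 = -9*d^2 - 82*d + 6*s^2 + s*(25*d - 15) - 9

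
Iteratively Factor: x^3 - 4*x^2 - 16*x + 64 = (x - 4)*(x^2 - 16) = (x - 4)*(x + 4)*(x - 4)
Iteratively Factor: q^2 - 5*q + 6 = (q - 2)*(q - 3)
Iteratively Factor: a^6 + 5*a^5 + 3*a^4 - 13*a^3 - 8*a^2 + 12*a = (a - 1)*(a^5 + 6*a^4 + 9*a^3 - 4*a^2 - 12*a) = (a - 1)*(a + 3)*(a^4 + 3*a^3 - 4*a) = (a - 1)*(a + 2)*(a + 3)*(a^3 + a^2 - 2*a) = a*(a - 1)*(a + 2)*(a + 3)*(a^2 + a - 2) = a*(a - 1)*(a + 2)^2*(a + 3)*(a - 1)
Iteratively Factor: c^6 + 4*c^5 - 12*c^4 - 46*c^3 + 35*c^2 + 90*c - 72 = (c + 3)*(c^5 + c^4 - 15*c^3 - c^2 + 38*c - 24) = (c + 3)*(c + 4)*(c^4 - 3*c^3 - 3*c^2 + 11*c - 6) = (c + 2)*(c + 3)*(c + 4)*(c^3 - 5*c^2 + 7*c - 3) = (c - 1)*(c + 2)*(c + 3)*(c + 4)*(c^2 - 4*c + 3) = (c - 1)^2*(c + 2)*(c + 3)*(c + 4)*(c - 3)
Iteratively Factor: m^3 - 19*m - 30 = (m + 3)*(m^2 - 3*m - 10) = (m + 2)*(m + 3)*(m - 5)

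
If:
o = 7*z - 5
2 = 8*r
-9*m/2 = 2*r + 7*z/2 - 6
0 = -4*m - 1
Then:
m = -1/4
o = 33/4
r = 1/4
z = 53/28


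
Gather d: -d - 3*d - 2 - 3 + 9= 4 - 4*d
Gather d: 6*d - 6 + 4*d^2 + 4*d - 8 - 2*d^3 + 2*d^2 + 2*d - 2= -2*d^3 + 6*d^2 + 12*d - 16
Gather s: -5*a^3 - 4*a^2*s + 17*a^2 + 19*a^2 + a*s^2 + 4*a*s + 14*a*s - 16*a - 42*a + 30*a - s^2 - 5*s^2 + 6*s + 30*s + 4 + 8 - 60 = -5*a^3 + 36*a^2 - 28*a + s^2*(a - 6) + s*(-4*a^2 + 18*a + 36) - 48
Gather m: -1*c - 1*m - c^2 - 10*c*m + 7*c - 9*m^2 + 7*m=-c^2 + 6*c - 9*m^2 + m*(6 - 10*c)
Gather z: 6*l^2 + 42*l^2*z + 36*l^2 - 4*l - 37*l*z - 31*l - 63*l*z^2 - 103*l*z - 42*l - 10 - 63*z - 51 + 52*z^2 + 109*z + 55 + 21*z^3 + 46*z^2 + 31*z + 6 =42*l^2 - 77*l + 21*z^3 + z^2*(98 - 63*l) + z*(42*l^2 - 140*l + 77)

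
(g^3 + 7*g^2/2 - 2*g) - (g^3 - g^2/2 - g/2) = 4*g^2 - 3*g/2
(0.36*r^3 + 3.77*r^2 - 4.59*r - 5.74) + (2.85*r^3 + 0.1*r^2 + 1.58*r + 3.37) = 3.21*r^3 + 3.87*r^2 - 3.01*r - 2.37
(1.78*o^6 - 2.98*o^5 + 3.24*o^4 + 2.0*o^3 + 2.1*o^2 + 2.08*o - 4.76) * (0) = 0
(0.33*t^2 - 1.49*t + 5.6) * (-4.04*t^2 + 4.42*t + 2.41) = -1.3332*t^4 + 7.4782*t^3 - 28.4145*t^2 + 21.1611*t + 13.496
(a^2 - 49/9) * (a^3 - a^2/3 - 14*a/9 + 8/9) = a^5 - a^4/3 - 7*a^3 + 73*a^2/27 + 686*a/81 - 392/81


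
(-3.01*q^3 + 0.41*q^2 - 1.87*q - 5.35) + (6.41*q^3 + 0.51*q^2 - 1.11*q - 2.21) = 3.4*q^3 + 0.92*q^2 - 2.98*q - 7.56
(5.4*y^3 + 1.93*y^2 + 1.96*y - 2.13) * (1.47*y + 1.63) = 7.938*y^4 + 11.6391*y^3 + 6.0271*y^2 + 0.0636999999999999*y - 3.4719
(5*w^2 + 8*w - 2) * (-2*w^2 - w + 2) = -10*w^4 - 21*w^3 + 6*w^2 + 18*w - 4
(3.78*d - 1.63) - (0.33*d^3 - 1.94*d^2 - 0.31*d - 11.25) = -0.33*d^3 + 1.94*d^2 + 4.09*d + 9.62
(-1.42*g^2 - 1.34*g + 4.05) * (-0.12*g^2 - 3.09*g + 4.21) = 0.1704*g^4 + 4.5486*g^3 - 2.3236*g^2 - 18.1559*g + 17.0505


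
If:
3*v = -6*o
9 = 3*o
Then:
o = 3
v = -6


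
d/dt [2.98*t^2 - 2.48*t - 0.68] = 5.96*t - 2.48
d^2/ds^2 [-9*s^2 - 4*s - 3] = -18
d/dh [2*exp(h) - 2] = 2*exp(h)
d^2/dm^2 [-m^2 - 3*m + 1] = -2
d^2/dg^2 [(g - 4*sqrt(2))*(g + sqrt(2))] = 2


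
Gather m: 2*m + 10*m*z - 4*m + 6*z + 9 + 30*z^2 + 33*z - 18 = m*(10*z - 2) + 30*z^2 + 39*z - 9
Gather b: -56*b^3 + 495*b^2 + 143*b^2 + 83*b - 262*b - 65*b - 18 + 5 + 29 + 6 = -56*b^3 + 638*b^2 - 244*b + 22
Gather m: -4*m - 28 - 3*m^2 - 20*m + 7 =-3*m^2 - 24*m - 21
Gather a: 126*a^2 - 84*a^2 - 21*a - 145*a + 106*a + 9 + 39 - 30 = 42*a^2 - 60*a + 18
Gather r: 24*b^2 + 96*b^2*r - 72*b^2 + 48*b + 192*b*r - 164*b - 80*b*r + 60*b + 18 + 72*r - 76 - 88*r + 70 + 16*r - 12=-48*b^2 - 56*b + r*(96*b^2 + 112*b)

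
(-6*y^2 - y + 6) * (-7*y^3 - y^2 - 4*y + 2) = 42*y^5 + 13*y^4 - 17*y^3 - 14*y^2 - 26*y + 12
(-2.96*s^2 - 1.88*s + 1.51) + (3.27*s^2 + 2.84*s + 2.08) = 0.31*s^2 + 0.96*s + 3.59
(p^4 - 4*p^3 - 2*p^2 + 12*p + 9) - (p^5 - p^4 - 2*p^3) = -p^5 + 2*p^4 - 2*p^3 - 2*p^2 + 12*p + 9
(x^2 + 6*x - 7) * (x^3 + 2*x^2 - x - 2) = x^5 + 8*x^4 + 4*x^3 - 22*x^2 - 5*x + 14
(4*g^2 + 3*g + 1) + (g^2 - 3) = 5*g^2 + 3*g - 2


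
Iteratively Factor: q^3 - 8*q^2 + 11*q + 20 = (q - 4)*(q^2 - 4*q - 5) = (q - 4)*(q + 1)*(q - 5)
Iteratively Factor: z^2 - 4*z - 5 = (z - 5)*(z + 1)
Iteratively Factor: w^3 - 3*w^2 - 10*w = (w)*(w^2 - 3*w - 10) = w*(w - 5)*(w + 2)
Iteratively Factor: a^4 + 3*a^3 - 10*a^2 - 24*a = (a + 4)*(a^3 - a^2 - 6*a) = (a - 3)*(a + 4)*(a^2 + 2*a) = a*(a - 3)*(a + 4)*(a + 2)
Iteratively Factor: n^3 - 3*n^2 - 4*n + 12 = (n - 2)*(n^2 - n - 6) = (n - 2)*(n + 2)*(n - 3)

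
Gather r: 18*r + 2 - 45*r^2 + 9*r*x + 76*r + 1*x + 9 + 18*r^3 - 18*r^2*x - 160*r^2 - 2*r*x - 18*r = 18*r^3 + r^2*(-18*x - 205) + r*(7*x + 76) + x + 11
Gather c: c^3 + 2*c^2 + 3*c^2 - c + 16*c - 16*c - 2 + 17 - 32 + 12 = c^3 + 5*c^2 - c - 5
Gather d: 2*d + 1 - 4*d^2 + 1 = -4*d^2 + 2*d + 2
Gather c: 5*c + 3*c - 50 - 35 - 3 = 8*c - 88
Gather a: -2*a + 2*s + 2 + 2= -2*a + 2*s + 4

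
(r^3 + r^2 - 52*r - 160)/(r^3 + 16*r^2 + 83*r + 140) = (r - 8)/(r + 7)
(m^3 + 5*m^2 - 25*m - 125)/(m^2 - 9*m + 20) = (m^2 + 10*m + 25)/(m - 4)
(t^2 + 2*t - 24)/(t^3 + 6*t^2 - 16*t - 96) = 1/(t + 4)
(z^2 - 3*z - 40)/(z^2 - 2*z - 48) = (z + 5)/(z + 6)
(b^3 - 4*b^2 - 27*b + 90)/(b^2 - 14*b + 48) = (b^2 + 2*b - 15)/(b - 8)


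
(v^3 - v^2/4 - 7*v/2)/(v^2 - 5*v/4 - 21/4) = v*(v - 2)/(v - 3)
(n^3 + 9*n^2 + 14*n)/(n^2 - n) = (n^2 + 9*n + 14)/(n - 1)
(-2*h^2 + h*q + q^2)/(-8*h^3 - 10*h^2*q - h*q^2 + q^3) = (-h + q)/(-4*h^2 - 3*h*q + q^2)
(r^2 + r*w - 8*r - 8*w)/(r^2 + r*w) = (r - 8)/r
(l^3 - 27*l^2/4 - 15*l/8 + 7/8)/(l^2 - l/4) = l - 13/2 - 7/(2*l)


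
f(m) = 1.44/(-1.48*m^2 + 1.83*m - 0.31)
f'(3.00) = 0.15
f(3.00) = -0.18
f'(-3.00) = -0.04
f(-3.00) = -0.08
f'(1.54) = 3.92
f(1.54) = -1.44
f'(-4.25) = -0.02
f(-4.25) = -0.04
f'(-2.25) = -0.09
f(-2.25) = -0.12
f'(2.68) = 0.24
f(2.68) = -0.24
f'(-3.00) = -0.04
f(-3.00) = -0.08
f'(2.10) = 0.70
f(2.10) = -0.48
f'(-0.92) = -0.62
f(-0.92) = -0.44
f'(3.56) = 0.08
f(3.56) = -0.11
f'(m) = 1.44*(2.96*m - 1.83)/(-1.48*m^2 + 1.83*m - 0.31)^2 = (4.2624*m - 2.6352)/(1.48*m^2 - 1.83*m + 0.31)^2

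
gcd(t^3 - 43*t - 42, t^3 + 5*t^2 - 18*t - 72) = t + 6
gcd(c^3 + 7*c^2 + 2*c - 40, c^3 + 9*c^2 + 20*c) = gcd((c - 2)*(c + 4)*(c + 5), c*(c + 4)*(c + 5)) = c^2 + 9*c + 20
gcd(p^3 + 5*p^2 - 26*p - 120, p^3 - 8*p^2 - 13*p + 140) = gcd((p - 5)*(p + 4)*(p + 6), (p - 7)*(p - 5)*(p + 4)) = p^2 - p - 20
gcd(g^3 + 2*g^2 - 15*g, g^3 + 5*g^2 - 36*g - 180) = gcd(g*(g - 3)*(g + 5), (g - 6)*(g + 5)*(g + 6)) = g + 5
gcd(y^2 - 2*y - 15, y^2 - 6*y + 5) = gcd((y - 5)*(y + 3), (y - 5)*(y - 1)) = y - 5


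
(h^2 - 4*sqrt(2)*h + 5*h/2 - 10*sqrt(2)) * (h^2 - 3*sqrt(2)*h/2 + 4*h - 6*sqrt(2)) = h^4 - 11*sqrt(2)*h^3/2 + 13*h^3/2 - 143*sqrt(2)*h^2/4 + 22*h^2 - 55*sqrt(2)*h + 78*h + 120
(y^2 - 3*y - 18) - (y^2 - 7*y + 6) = 4*y - 24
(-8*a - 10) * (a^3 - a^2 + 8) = -8*a^4 - 2*a^3 + 10*a^2 - 64*a - 80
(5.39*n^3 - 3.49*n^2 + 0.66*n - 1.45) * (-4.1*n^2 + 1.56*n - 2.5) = -22.099*n^5 + 22.7174*n^4 - 21.6254*n^3 + 15.6996*n^2 - 3.912*n + 3.625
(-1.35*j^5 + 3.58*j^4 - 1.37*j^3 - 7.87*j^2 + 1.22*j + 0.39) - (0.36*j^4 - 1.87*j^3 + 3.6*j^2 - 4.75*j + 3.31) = -1.35*j^5 + 3.22*j^4 + 0.5*j^3 - 11.47*j^2 + 5.97*j - 2.92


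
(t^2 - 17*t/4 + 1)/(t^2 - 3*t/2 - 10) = (4*t - 1)/(2*(2*t + 5))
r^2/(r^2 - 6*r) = r/(r - 6)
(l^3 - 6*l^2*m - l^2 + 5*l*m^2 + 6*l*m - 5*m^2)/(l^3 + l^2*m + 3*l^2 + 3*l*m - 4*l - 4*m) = (l^2 - 6*l*m + 5*m^2)/(l^2 + l*m + 4*l + 4*m)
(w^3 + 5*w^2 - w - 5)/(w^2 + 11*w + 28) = (w^3 + 5*w^2 - w - 5)/(w^2 + 11*w + 28)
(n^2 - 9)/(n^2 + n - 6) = (n - 3)/(n - 2)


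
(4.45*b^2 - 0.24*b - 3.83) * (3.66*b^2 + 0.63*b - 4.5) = 16.287*b^4 + 1.9251*b^3 - 34.194*b^2 - 1.3329*b + 17.235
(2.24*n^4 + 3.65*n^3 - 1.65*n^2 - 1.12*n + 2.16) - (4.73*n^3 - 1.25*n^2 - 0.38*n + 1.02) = 2.24*n^4 - 1.08*n^3 - 0.4*n^2 - 0.74*n + 1.14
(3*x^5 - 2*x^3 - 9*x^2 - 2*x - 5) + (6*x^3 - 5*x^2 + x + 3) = 3*x^5 + 4*x^3 - 14*x^2 - x - 2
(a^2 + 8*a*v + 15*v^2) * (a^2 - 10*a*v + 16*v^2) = a^4 - 2*a^3*v - 49*a^2*v^2 - 22*a*v^3 + 240*v^4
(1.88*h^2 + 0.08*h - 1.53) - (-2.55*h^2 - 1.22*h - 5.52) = 4.43*h^2 + 1.3*h + 3.99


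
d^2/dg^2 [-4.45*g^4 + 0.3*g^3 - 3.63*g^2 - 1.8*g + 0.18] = -53.4*g^2 + 1.8*g - 7.26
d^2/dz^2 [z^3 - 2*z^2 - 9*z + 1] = 6*z - 4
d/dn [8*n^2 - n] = 16*n - 1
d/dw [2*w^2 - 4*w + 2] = 4*w - 4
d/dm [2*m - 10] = 2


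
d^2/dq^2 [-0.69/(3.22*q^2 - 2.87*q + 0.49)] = (14.308392*q^2 - 12.753132*q - 0.69*(6.44*q - 2.87)*(12.88*q - 5.74) + 2.177364)/(3.22*q^2 - 2.87*q + 0.49)^3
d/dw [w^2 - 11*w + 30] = 2*w - 11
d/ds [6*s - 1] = 6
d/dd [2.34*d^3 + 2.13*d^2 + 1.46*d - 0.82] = 7.02*d^2 + 4.26*d + 1.46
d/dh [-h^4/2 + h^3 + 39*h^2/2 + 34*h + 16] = -2*h^3 + 3*h^2 + 39*h + 34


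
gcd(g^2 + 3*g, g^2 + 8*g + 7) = 1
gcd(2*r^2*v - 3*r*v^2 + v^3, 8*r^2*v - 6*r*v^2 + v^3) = 2*r*v - v^2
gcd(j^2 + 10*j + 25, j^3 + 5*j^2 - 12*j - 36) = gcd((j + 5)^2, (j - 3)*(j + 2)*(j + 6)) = 1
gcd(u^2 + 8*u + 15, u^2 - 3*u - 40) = u + 5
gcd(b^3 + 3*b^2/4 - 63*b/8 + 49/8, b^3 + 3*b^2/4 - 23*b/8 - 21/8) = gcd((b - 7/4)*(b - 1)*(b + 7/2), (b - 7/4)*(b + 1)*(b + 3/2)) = b - 7/4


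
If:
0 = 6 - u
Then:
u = 6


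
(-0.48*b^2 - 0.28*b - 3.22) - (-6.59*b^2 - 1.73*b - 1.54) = 6.11*b^2 + 1.45*b - 1.68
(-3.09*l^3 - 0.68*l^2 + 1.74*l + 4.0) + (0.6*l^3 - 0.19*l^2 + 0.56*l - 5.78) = -2.49*l^3 - 0.87*l^2 + 2.3*l - 1.78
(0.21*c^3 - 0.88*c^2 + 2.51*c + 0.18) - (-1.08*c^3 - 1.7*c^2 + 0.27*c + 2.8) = 1.29*c^3 + 0.82*c^2 + 2.24*c - 2.62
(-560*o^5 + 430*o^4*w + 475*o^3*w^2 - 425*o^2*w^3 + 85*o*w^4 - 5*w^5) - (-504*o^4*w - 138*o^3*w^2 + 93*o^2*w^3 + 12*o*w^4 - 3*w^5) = -560*o^5 + 934*o^4*w + 613*o^3*w^2 - 518*o^2*w^3 + 73*o*w^4 - 2*w^5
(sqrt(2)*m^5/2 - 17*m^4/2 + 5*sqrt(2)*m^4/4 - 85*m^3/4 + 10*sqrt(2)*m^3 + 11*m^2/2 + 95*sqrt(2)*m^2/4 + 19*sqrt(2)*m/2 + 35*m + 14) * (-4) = -2*sqrt(2)*m^5 - 5*sqrt(2)*m^4 + 34*m^4 - 40*sqrt(2)*m^3 + 85*m^3 - 95*sqrt(2)*m^2 - 22*m^2 - 140*m - 38*sqrt(2)*m - 56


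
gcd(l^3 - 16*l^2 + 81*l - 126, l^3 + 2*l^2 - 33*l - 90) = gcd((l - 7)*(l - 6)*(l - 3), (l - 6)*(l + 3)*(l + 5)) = l - 6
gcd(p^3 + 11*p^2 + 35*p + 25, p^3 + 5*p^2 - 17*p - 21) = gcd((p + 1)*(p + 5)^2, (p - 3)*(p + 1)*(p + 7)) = p + 1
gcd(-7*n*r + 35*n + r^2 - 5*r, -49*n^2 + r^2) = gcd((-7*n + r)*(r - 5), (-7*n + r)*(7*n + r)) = -7*n + r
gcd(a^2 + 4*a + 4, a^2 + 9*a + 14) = a + 2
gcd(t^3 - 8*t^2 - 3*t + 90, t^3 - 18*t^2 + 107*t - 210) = t^2 - 11*t + 30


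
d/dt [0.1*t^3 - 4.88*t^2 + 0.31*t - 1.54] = 0.3*t^2 - 9.76*t + 0.31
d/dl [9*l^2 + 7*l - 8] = 18*l + 7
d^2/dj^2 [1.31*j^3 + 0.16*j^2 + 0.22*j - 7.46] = 7.86*j + 0.32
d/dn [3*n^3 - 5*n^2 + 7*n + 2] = 9*n^2 - 10*n + 7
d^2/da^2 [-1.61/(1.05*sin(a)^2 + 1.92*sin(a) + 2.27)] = (7.1001*sin(a)^4 + 9.73728*sin(a)^3 - 20.064786*sin(a)^2 - 26.491584*sin(a) - 4.195338)/(1.05*sin(a)^2 + 1.92*sin(a) + 2.27)^3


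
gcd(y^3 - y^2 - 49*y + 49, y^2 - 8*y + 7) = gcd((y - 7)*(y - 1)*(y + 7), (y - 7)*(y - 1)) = y^2 - 8*y + 7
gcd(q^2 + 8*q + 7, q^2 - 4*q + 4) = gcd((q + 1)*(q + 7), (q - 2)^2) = 1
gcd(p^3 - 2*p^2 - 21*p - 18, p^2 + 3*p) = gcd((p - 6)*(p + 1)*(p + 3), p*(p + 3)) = p + 3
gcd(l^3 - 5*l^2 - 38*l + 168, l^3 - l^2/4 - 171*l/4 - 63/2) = l^2 - l - 42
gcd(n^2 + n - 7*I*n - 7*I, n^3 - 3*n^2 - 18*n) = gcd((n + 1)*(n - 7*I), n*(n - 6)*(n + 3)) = 1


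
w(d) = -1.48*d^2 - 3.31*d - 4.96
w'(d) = -2.96*d - 3.31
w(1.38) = -12.35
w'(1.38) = -7.39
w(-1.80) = -3.80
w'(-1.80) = 2.02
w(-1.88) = -3.97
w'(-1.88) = 2.25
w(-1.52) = -3.35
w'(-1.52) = 1.19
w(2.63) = -23.90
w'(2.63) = -11.09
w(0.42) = -6.61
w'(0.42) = -4.55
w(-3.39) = -10.75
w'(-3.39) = 6.72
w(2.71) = -24.80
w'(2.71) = -11.33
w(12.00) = -257.80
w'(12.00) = -38.83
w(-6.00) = -38.38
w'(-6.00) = 14.45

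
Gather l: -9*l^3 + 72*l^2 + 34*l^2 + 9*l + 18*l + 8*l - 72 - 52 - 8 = -9*l^3 + 106*l^2 + 35*l - 132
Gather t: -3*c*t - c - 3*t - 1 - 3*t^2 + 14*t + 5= -c - 3*t^2 + t*(11 - 3*c) + 4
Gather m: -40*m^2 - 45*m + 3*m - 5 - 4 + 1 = -40*m^2 - 42*m - 8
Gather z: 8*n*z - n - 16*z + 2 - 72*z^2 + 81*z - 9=-n - 72*z^2 + z*(8*n + 65) - 7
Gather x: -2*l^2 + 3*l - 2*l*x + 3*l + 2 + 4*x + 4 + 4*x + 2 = -2*l^2 + 6*l + x*(8 - 2*l) + 8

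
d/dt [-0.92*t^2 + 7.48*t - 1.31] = 7.48 - 1.84*t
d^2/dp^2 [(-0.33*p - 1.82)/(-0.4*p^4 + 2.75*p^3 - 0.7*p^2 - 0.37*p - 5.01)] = (0.6336*p^7 + 0.016*p^6 - 44.53185*p^5 + 170.23326*p^4 - 67.21001*p^3 + 5.03123999999999*p^2 + 146.33472*p - 13.490606)/(0.064*p^12 - 1.32*p^11 + 9.411*p^10 - 25.239275*p^9 + 16.43205*p^8 - 28.092525*p^7 + 118.314955*p^6 - 54.002145*p^5 + 7.18626*p^4 - 199.239632*p^3 + 54.767817*p^2 + 27.861111*p + 125.751501)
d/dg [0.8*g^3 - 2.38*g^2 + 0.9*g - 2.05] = 2.4*g^2 - 4.76*g + 0.9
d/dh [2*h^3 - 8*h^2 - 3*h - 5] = 6*h^2 - 16*h - 3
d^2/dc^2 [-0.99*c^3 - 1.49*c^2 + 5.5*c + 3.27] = -5.94*c - 2.98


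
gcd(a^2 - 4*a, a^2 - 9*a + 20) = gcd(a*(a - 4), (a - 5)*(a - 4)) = a - 4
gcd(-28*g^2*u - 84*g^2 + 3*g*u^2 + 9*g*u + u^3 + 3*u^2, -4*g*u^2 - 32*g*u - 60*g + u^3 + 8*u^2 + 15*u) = -4*g*u - 12*g + u^2 + 3*u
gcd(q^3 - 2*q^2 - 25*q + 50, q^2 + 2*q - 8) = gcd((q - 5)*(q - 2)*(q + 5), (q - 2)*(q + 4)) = q - 2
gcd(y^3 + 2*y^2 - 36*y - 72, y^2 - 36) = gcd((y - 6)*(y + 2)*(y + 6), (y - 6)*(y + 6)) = y^2 - 36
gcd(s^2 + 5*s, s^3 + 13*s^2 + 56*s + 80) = s + 5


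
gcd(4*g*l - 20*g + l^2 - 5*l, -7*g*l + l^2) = 1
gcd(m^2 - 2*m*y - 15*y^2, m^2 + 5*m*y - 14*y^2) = 1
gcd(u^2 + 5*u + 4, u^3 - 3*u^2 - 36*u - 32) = u^2 + 5*u + 4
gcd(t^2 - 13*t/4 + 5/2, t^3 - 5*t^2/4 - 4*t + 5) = t^2 - 13*t/4 + 5/2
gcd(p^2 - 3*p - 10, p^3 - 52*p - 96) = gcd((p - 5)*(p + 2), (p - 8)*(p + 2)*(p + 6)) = p + 2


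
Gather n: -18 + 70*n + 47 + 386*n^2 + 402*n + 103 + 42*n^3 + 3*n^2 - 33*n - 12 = 42*n^3 + 389*n^2 + 439*n + 120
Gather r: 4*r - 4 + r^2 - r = r^2 + 3*r - 4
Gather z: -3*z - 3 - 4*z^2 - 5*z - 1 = -4*z^2 - 8*z - 4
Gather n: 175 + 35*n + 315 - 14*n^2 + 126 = -14*n^2 + 35*n + 616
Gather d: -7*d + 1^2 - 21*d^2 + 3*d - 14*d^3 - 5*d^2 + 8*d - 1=-14*d^3 - 26*d^2 + 4*d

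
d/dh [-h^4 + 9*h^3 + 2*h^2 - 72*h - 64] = -4*h^3 + 27*h^2 + 4*h - 72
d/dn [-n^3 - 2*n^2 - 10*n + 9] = -3*n^2 - 4*n - 10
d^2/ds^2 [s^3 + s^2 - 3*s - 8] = 6*s + 2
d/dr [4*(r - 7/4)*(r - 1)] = 8*r - 11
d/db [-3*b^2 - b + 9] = -6*b - 1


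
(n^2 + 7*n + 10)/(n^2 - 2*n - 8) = (n + 5)/(n - 4)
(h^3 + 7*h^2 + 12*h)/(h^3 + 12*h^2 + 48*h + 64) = h*(h + 3)/(h^2 + 8*h + 16)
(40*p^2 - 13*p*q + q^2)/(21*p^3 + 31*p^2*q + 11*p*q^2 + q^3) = (40*p^2 - 13*p*q + q^2)/(21*p^3 + 31*p^2*q + 11*p*q^2 + q^3)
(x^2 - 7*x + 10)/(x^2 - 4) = (x - 5)/(x + 2)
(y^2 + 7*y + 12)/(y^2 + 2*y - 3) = (y + 4)/(y - 1)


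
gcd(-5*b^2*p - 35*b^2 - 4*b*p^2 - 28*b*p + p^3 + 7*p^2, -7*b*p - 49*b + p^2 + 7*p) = p + 7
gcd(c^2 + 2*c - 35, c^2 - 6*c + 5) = c - 5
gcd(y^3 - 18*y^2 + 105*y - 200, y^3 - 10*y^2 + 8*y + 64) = y - 8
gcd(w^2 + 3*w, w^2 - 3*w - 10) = 1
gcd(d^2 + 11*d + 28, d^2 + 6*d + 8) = d + 4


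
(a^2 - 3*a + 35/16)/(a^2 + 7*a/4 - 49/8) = (4*a - 5)/(2*(2*a + 7))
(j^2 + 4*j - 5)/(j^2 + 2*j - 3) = (j + 5)/(j + 3)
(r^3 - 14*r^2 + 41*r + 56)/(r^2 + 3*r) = (r^3 - 14*r^2 + 41*r + 56)/(r*(r + 3))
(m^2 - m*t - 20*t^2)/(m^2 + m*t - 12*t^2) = (-m + 5*t)/(-m + 3*t)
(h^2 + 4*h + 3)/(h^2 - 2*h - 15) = (h + 1)/(h - 5)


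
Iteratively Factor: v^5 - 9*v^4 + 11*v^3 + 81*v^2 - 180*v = (v - 5)*(v^4 - 4*v^3 - 9*v^2 + 36*v) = (v - 5)*(v - 3)*(v^3 - v^2 - 12*v) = (v - 5)*(v - 3)*(v + 3)*(v^2 - 4*v) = (v - 5)*(v - 4)*(v - 3)*(v + 3)*(v)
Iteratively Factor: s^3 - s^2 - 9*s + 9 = (s + 3)*(s^2 - 4*s + 3) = (s - 1)*(s + 3)*(s - 3)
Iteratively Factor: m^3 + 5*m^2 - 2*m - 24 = (m + 4)*(m^2 + m - 6) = (m - 2)*(m + 4)*(m + 3)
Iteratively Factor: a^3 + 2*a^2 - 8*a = (a - 2)*(a^2 + 4*a) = a*(a - 2)*(a + 4)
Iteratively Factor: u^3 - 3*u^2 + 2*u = (u - 1)*(u^2 - 2*u) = u*(u - 1)*(u - 2)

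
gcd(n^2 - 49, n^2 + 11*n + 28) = n + 7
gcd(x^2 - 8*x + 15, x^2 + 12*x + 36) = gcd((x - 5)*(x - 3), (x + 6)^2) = 1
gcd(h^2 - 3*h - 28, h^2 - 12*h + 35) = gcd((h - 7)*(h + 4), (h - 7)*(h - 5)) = h - 7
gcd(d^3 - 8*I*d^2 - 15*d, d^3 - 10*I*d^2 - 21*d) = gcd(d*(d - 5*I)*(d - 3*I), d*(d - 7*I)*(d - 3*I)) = d^2 - 3*I*d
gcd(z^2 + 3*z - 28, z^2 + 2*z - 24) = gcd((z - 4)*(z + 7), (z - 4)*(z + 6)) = z - 4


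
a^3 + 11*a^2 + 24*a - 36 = (a - 1)*(a + 6)^2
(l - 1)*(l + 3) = l^2 + 2*l - 3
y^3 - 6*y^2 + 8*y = y*(y - 4)*(y - 2)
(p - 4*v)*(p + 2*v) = p^2 - 2*p*v - 8*v^2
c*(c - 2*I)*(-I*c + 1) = -I*c^3 - c^2 - 2*I*c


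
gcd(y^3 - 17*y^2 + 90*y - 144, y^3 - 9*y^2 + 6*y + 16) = y - 8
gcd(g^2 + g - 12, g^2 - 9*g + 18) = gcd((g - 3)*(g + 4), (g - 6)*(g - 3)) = g - 3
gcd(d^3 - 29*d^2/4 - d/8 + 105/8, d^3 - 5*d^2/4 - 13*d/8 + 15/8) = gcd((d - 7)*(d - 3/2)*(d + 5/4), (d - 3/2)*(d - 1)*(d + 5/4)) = d^2 - d/4 - 15/8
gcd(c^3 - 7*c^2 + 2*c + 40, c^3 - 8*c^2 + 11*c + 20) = c^2 - 9*c + 20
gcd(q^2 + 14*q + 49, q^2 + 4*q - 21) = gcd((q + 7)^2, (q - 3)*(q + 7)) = q + 7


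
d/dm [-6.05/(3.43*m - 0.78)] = 20.7515/(3.43*m - 0.78)^2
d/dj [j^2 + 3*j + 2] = 2*j + 3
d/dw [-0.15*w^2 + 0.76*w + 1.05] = 0.76 - 0.3*w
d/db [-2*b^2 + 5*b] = 5 - 4*b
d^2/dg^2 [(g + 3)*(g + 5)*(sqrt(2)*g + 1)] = 6*sqrt(2)*g + 2 + 16*sqrt(2)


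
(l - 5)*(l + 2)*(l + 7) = l^3 + 4*l^2 - 31*l - 70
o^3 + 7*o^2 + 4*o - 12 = (o - 1)*(o + 2)*(o + 6)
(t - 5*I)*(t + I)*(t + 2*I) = t^3 - 2*I*t^2 + 13*t + 10*I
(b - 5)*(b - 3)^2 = b^3 - 11*b^2 + 39*b - 45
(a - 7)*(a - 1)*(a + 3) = a^3 - 5*a^2 - 17*a + 21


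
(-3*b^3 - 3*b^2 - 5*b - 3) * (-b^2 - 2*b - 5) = 3*b^5 + 9*b^4 + 26*b^3 + 28*b^2 + 31*b + 15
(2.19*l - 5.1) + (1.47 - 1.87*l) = 0.32*l - 3.63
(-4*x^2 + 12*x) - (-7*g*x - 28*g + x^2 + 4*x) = 7*g*x + 28*g - 5*x^2 + 8*x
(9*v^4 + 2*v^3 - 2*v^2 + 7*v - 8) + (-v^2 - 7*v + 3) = 9*v^4 + 2*v^3 - 3*v^2 - 5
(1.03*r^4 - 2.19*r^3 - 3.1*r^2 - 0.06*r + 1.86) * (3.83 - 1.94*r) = -1.9982*r^5 + 8.1935*r^4 - 2.3737*r^3 - 11.7566*r^2 - 3.8382*r + 7.1238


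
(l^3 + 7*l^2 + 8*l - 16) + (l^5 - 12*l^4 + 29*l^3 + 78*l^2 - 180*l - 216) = l^5 - 12*l^4 + 30*l^3 + 85*l^2 - 172*l - 232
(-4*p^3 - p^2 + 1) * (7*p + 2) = -28*p^4 - 15*p^3 - 2*p^2 + 7*p + 2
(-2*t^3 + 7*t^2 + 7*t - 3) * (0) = 0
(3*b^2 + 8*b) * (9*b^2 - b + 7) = 27*b^4 + 69*b^3 + 13*b^2 + 56*b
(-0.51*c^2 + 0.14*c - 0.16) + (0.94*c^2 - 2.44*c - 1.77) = 0.43*c^2 - 2.3*c - 1.93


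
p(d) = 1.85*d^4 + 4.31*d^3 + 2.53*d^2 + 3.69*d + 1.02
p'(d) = 7.4*d^3 + 12.93*d^2 + 5.06*d + 3.69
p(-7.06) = 3180.51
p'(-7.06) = -1991.58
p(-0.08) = 0.74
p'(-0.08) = 3.36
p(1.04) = 14.61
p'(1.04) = 31.26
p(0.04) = 1.17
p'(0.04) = 3.91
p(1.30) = 24.85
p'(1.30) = 48.38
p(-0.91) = -2.22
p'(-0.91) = 4.22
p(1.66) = 47.88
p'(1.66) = 81.57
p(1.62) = 44.70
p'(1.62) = 77.28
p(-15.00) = 79624.92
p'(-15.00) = -22137.96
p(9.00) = 15519.00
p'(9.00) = 6491.16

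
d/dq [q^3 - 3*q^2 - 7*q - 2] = 3*q^2 - 6*q - 7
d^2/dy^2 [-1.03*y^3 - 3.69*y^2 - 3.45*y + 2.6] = -6.18*y - 7.38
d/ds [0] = 0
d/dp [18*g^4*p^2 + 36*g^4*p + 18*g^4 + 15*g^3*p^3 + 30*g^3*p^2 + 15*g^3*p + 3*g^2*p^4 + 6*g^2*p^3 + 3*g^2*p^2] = g^2*(36*g^2*p + 36*g^2 + 45*g*p^2 + 60*g*p + 15*g + 12*p^3 + 18*p^2 + 6*p)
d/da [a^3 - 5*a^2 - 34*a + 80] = 3*a^2 - 10*a - 34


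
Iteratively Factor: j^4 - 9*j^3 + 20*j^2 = (j)*(j^3 - 9*j^2 + 20*j) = j*(j - 4)*(j^2 - 5*j) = j^2*(j - 4)*(j - 5)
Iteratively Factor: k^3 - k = (k)*(k^2 - 1) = k*(k - 1)*(k + 1)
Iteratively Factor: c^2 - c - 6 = (c - 3)*(c + 2)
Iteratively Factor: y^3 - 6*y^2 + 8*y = (y)*(y^2 - 6*y + 8) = y*(y - 2)*(y - 4)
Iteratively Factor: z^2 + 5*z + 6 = (z + 2)*(z + 3)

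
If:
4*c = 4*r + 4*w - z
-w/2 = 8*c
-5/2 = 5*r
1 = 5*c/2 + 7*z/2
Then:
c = -16/471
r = -1/2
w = 256/471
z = 146/471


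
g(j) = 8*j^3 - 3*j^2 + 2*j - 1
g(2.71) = 141.61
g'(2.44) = 130.25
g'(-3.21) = 268.56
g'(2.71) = 162.00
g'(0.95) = 17.96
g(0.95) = 5.05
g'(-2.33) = 146.27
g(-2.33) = -123.14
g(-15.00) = -27706.00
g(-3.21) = -302.94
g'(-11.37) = 3172.87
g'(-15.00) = 5492.00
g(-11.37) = -12170.60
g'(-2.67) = 189.11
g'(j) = 24*j^2 - 6*j + 2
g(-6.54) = -2380.20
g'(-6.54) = 1067.76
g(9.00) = 5606.00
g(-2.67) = -180.00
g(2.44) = 102.23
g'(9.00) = 1892.00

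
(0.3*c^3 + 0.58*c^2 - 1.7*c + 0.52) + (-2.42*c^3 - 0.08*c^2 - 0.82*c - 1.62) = -2.12*c^3 + 0.5*c^2 - 2.52*c - 1.1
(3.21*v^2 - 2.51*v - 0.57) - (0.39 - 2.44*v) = 3.21*v^2 - 0.0699999999999998*v - 0.96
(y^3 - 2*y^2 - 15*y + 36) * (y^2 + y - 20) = y^5 - y^4 - 37*y^3 + 61*y^2 + 336*y - 720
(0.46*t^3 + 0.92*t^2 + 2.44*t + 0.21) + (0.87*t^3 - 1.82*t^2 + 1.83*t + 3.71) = 1.33*t^3 - 0.9*t^2 + 4.27*t + 3.92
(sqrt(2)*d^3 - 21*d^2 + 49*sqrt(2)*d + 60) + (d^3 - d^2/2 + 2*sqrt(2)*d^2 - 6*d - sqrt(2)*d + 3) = d^3 + sqrt(2)*d^3 - 43*d^2/2 + 2*sqrt(2)*d^2 - 6*d + 48*sqrt(2)*d + 63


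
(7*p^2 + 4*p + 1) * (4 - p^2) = -7*p^4 - 4*p^3 + 27*p^2 + 16*p + 4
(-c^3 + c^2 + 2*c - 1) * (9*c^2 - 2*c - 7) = -9*c^5 + 11*c^4 + 23*c^3 - 20*c^2 - 12*c + 7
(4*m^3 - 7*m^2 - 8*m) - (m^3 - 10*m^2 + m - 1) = 3*m^3 + 3*m^2 - 9*m + 1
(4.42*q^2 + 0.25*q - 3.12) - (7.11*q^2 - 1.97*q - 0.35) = -2.69*q^2 + 2.22*q - 2.77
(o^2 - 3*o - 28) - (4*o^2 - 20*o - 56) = -3*o^2 + 17*o + 28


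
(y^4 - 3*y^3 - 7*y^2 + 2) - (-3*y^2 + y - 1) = y^4 - 3*y^3 - 4*y^2 - y + 3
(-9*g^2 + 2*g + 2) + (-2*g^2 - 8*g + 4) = -11*g^2 - 6*g + 6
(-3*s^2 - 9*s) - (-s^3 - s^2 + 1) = s^3 - 2*s^2 - 9*s - 1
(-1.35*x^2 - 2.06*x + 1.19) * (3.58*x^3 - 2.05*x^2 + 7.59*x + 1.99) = -4.833*x^5 - 4.6073*x^4 - 1.7633*x^3 - 20.7614*x^2 + 4.9327*x + 2.3681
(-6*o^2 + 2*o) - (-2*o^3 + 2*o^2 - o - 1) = 2*o^3 - 8*o^2 + 3*o + 1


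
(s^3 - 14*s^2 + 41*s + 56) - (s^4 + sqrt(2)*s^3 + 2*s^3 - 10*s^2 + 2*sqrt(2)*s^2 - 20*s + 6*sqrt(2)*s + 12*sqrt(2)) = -s^4 - sqrt(2)*s^3 - s^3 - 4*s^2 - 2*sqrt(2)*s^2 - 6*sqrt(2)*s + 61*s - 12*sqrt(2) + 56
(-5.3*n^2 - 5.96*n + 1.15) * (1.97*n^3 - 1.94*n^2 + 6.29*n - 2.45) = -10.441*n^5 - 1.4592*n^4 - 19.5091*n^3 - 26.7344*n^2 + 21.8355*n - 2.8175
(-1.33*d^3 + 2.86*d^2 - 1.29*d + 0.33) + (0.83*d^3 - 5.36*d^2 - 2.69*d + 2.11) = -0.5*d^3 - 2.5*d^2 - 3.98*d + 2.44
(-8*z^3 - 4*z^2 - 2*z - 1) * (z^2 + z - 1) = -8*z^5 - 12*z^4 + 2*z^3 + z^2 + z + 1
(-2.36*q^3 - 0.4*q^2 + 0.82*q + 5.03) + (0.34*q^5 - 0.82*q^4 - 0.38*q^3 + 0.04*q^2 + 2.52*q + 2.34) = 0.34*q^5 - 0.82*q^4 - 2.74*q^3 - 0.36*q^2 + 3.34*q + 7.37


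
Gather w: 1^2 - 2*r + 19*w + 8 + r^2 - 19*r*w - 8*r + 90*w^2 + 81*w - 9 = r^2 - 10*r + 90*w^2 + w*(100 - 19*r)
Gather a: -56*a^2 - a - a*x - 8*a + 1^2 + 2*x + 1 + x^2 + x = -56*a^2 + a*(-x - 9) + x^2 + 3*x + 2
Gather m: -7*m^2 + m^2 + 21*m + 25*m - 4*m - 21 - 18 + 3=-6*m^2 + 42*m - 36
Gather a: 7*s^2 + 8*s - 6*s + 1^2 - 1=7*s^2 + 2*s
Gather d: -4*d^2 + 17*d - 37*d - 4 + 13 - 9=-4*d^2 - 20*d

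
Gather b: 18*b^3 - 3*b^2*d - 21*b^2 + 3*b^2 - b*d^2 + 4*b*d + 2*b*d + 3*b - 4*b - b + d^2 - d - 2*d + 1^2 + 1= 18*b^3 + b^2*(-3*d - 18) + b*(-d^2 + 6*d - 2) + d^2 - 3*d + 2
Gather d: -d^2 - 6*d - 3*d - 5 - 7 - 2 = -d^2 - 9*d - 14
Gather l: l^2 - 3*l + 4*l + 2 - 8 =l^2 + l - 6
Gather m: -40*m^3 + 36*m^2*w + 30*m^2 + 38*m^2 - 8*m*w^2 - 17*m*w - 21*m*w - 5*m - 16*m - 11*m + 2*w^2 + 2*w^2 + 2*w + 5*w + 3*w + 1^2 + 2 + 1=-40*m^3 + m^2*(36*w + 68) + m*(-8*w^2 - 38*w - 32) + 4*w^2 + 10*w + 4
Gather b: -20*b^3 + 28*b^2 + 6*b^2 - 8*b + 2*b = -20*b^3 + 34*b^2 - 6*b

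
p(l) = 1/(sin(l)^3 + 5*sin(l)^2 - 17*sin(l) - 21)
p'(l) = (-3*sin(l)^2*cos(l) - 10*sin(l)*cos(l) + 17*cos(l))/(sin(l)^3 + 5*sin(l)^2 - 17*sin(l) - 21)^2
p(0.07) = -0.05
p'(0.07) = 0.03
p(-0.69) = -0.12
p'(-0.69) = 0.24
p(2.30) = -0.03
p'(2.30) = -0.01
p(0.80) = -0.03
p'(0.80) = 0.01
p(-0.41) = -0.07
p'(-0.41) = 0.10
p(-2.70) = -0.08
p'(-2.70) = -0.11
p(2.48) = -0.03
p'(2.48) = -0.01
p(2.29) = -0.03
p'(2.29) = -0.01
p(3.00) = -0.04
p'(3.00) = -0.03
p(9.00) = -0.04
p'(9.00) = -0.02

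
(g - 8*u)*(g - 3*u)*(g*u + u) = g^3*u - 11*g^2*u^2 + g^2*u + 24*g*u^3 - 11*g*u^2 + 24*u^3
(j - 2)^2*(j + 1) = j^3 - 3*j^2 + 4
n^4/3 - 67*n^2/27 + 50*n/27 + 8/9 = (n/3 + 1)*(n - 2)*(n - 4/3)*(n + 1/3)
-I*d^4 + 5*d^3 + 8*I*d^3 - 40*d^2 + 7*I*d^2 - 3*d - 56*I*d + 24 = (d - 8)*(d + I)*(d + 3*I)*(-I*d + 1)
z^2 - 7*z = z*(z - 7)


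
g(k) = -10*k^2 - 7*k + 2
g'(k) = -20*k - 7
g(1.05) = -16.38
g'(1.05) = -28.00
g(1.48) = -30.26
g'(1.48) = -36.60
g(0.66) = -6.98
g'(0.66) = -20.20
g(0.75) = -8.88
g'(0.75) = -22.00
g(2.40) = -72.40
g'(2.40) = -55.00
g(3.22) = -124.22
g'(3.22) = -71.40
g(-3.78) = -114.42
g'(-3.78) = 68.60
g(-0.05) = 2.32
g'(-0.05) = -6.00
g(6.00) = -400.00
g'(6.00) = -127.00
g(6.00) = -400.00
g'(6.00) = -127.00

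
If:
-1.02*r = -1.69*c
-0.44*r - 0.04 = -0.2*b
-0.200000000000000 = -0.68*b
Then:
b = 0.29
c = 0.03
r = 0.04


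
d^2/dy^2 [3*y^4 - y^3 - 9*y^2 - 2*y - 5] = 36*y^2 - 6*y - 18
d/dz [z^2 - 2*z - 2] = 2*z - 2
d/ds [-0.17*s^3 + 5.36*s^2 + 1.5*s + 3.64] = -0.51*s^2 + 10.72*s + 1.5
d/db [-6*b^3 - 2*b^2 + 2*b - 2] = -18*b^2 - 4*b + 2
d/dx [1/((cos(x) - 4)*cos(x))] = 2*(cos(x) - 2)*sin(x)/((cos(x) - 4)^2*cos(x)^2)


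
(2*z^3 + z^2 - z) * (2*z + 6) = 4*z^4 + 14*z^3 + 4*z^2 - 6*z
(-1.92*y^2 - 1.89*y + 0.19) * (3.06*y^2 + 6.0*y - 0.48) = -5.8752*y^4 - 17.3034*y^3 - 9.837*y^2 + 2.0472*y - 0.0912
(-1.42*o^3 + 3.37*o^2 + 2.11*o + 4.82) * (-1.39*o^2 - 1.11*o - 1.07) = 1.9738*o^5 - 3.1081*o^4 - 5.1542*o^3 - 12.6478*o^2 - 7.6079*o - 5.1574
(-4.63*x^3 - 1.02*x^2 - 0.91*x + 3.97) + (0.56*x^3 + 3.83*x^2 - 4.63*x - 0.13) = -4.07*x^3 + 2.81*x^2 - 5.54*x + 3.84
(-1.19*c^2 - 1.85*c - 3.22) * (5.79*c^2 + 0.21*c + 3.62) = -6.8901*c^4 - 10.9614*c^3 - 23.3401*c^2 - 7.3732*c - 11.6564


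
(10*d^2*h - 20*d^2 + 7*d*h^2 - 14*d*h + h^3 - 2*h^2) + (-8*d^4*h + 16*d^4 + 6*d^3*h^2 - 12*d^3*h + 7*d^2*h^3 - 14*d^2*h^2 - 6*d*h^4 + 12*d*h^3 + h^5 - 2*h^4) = -8*d^4*h + 16*d^4 + 6*d^3*h^2 - 12*d^3*h + 7*d^2*h^3 - 14*d^2*h^2 + 10*d^2*h - 20*d^2 - 6*d*h^4 + 12*d*h^3 + 7*d*h^2 - 14*d*h + h^5 - 2*h^4 + h^3 - 2*h^2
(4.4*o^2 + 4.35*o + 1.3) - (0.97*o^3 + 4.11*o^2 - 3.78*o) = -0.97*o^3 + 0.29*o^2 + 8.13*o + 1.3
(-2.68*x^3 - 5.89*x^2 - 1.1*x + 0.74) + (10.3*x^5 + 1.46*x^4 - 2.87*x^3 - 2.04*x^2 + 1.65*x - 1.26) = 10.3*x^5 + 1.46*x^4 - 5.55*x^3 - 7.93*x^2 + 0.55*x - 0.52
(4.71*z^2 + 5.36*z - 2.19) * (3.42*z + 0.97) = 16.1082*z^3 + 22.8999*z^2 - 2.2906*z - 2.1243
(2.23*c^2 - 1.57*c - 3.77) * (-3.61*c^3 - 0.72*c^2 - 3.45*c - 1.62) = -8.0503*c^5 + 4.0621*c^4 + 7.0466*c^3 + 4.5183*c^2 + 15.5499*c + 6.1074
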